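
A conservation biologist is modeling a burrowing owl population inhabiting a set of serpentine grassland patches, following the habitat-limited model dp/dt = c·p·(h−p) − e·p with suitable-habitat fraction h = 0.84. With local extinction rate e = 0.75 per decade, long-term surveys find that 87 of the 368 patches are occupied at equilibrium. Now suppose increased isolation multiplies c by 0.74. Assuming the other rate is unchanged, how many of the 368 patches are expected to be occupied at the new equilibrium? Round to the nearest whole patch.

Observed p* = 87/368 = 0.23641.
Balance c(h−p*) = e gives c = e/(0.84 − 0.23641) = 0.75/0.60359 = 1.24257.
New p* = 0.84 − e/c = 0.84 − 0.75000/0.91950 = 0.02434.
Expected occupied = 368 × 0.02434 = 8.96 ≈ 9.

9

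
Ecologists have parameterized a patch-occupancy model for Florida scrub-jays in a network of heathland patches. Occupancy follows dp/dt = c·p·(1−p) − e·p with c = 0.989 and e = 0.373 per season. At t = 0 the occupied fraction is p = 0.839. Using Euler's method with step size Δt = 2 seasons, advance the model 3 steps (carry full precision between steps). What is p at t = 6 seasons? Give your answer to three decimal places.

0.624

Update rule: p ← p + [c·p·(1−p) − e·p]·Δt with Δt = 2.
  1  |  dp/dt·Δt = -0.358708  |  p_1 = 0.480292
  2  |  dp/dt·Δt = +0.135434  |  p_2 = 0.615726
  3  |  dp/dt·Δt = +0.008678  |  p_3 = 0.624404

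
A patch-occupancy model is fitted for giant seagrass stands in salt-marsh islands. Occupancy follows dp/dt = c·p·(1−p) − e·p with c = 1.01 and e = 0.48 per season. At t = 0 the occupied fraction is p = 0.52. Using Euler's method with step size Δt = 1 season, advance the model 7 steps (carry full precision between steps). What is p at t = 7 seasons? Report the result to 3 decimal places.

Update rule: p ← p + [c·p·(1−p) − e·p]·Δt with Δt = 1.
step 1: Δp = +0.00250, p = 0.52250
step 2: Δp = +0.00119, p = 0.52369
step 3: Δp = +0.00056, p = 0.52425
step 4: Δp = +0.00027, p = 0.52452
step 5: Δp = +0.00013, p = 0.52464
step 6: Δp = +0.00006, p = 0.52470
step 7: Δp = +0.00003, p = 0.52473

0.525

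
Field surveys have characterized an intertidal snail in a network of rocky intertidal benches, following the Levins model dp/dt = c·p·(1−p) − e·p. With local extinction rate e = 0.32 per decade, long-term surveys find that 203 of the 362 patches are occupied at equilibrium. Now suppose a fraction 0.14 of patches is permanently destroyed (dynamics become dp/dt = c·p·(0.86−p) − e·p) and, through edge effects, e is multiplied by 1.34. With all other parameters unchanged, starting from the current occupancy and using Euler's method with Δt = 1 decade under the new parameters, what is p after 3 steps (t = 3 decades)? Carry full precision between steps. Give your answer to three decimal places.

Observed p* = 203/362 = 0.56077.
Balance c(1−p*) = e gives c = e/(1 − 0.56077) = 0.32/0.43923 = 0.72855.
Starting from p₀ = 0.56077; update p ← p + (dp/dt)·Δt with the new parameters.
step 1: Δp = -0.11821, p = 0.44256
step 2: Δp = -0.05518, p = 0.38739
step 3: Δp = -0.03272, p = 0.35466

0.355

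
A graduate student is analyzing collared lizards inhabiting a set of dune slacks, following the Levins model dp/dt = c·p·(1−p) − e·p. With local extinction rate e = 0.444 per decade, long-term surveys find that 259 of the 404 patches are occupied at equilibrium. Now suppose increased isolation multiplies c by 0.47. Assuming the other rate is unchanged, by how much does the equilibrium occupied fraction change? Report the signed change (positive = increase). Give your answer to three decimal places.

-0.405

Observed p* = 259/404 = 0.64109.
Balance c(1−p*) = e gives c = e/(1 − 0.64109) = 0.444/0.35891 = 1.23708.
New p* = 1 − e/c = 1 − 0.44400/0.58143 = 0.23637.
Δp* = 0.23637 − 0.64109 = -0.40472.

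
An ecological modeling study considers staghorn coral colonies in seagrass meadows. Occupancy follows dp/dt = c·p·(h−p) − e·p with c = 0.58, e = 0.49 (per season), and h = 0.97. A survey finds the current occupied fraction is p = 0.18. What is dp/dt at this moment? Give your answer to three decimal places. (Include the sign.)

-0.006

Colonization term: c·p·(h−p) = 0.58×0.18×0.7900 = 0.08248.
Extinction term: e·p = 0.08820.
dp/dt = 0.08248 − 0.08820 = -0.00572.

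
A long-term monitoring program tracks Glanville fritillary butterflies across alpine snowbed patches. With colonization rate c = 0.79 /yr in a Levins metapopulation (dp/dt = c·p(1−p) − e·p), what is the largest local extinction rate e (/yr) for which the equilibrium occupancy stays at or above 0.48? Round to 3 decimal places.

1 − e/c ≥ 0.48 ⇒ e ≤ c(1 − 0.48) = 0.79 × 0.5200.
e_max = 0.4108.

0.411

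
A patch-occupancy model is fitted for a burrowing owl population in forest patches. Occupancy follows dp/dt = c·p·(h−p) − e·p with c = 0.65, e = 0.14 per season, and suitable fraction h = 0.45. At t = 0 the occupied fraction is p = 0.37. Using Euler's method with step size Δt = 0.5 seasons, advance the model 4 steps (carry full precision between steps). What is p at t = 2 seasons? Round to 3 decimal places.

0.318

Update rule: p ← p + [c·p·(h−p) − e·p]·Δt with Δt = 0.5.
t = 0.5: p = 0.37000 + (-0.01628) = 0.35372
t = 1: p = 0.35372 + (-0.01369) = 0.34003
t = 1.5: p = 0.34003 + (-0.01165) = 0.32838
t = 2: p = 0.32838 + (-0.01001) = 0.31837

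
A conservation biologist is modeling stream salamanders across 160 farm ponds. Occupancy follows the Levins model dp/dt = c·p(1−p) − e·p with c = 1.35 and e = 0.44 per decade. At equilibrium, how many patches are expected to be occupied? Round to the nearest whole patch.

108

p* = 1 − e/c = 1 − 0.44/1.35 = 0.6741.
Expected occupied patches = N × p* = 160 × 0.6741 = 107.85 ≈ 108.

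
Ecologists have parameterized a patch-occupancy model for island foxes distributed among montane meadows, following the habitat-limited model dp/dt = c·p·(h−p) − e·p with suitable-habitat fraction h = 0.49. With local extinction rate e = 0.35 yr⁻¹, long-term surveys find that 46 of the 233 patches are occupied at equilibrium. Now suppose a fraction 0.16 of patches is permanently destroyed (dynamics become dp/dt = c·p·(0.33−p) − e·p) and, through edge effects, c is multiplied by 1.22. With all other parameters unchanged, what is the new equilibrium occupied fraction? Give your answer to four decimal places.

0.0902

Observed p* = 46/233 = 0.19742.
Balance c(h−p*) = e gives c = e/(0.49 − 0.19742) = 0.35/0.29258 = 1.19625.
New p* = 0.33 − e/c = 0.33 − 0.35000/1.45942 = 0.09018.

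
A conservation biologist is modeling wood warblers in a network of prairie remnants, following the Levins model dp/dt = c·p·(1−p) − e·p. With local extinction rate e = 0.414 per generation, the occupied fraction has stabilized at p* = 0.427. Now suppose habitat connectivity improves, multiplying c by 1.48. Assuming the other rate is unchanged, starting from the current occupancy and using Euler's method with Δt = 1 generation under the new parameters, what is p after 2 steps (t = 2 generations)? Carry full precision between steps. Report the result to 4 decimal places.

Balance c(1−p*) = e gives c = e/(1 − 0.42700) = 0.414/0.57300 = 0.72251.
Starting from p₀ = 0.42700; update p ← p + (dp/dt)·Δt with the new parameters.
t = 1: p = 0.42700 + (+0.08485) = 0.51185
t = 2: p = 0.51185 + (+0.05527) = 0.56713

0.5671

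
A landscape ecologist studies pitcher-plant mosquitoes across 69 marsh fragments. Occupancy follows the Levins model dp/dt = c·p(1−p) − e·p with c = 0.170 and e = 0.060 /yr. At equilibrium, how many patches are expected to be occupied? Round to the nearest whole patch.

p* = 1 − e/c = 1 − 0.060/0.170 = 0.6471.
Expected occupied patches = N × p* = 69 × 0.6471 = 44.65 ≈ 45.

45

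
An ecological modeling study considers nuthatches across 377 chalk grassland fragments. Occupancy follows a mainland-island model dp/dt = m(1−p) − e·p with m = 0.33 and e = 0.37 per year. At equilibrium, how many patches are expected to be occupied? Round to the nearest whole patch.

178

p* = m/(m+e) = 0.33/0.7000 = 0.4714.
Expected occupied patches = N × p* = 377 × 0.4714 = 177.73 ≈ 178.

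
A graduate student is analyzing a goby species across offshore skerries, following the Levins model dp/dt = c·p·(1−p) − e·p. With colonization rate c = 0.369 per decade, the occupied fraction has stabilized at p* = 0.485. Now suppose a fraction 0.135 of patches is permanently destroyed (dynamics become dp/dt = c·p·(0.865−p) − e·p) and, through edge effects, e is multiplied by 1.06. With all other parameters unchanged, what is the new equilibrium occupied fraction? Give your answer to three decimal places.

Balance c(1−p*) = e gives e = 0.369×(1 − 0.48500) = 0.19004.
New p* = 0.865 − e/c = 0.865 − 0.20144/0.36900 = 0.31909.

0.319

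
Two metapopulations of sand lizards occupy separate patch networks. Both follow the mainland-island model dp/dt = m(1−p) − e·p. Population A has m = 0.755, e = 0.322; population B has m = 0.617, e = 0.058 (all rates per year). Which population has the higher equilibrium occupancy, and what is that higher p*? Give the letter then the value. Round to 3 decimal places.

A: p*_A = m/(m+e) = 0.755/1.0770 = 0.7010.
B: p*_B = 0.617/0.6750 = 0.9141.
B is higher at 0.9141.

B, 0.914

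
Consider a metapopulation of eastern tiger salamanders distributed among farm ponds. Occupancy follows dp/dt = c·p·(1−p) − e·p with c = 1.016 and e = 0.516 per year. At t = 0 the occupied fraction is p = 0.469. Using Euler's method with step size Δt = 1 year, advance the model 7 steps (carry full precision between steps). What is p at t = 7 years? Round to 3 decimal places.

Update rule: p ← p + [c·p·(1−p) − e·p]·Δt with Δt = 1.
p: 0.46900 → 0.48002  (Δp = +0.01102)
p: 0.48002 → 0.48592  (Δp = +0.00590)
p: 0.48592 → 0.48899  (Δp = +0.00306)
p: 0.48899 → 0.49055  (Δp = +0.00156)
p: 0.49055 → 0.49133  (Δp = +0.00079)
p: 0.49133 → 0.49173  (Δp = +0.00040)
p: 0.49173 → 0.49193  (Δp = +0.00020)

0.492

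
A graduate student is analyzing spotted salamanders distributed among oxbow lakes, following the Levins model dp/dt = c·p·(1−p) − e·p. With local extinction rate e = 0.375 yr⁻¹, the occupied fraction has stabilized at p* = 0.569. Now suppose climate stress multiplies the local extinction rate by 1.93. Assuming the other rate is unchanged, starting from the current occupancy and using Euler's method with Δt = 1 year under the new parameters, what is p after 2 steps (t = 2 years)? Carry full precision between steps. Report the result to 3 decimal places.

0.305

Balance c(1−p*) = e gives c = e/(1 − 0.56900) = 0.375/0.43100 = 0.87007.
Starting from p₀ = 0.56900; update p ← p + (dp/dt)·Δt with the new parameters.
step 1: Δp = -0.19844, p = 0.37056
step 2: Δp = -0.06525, p = 0.30531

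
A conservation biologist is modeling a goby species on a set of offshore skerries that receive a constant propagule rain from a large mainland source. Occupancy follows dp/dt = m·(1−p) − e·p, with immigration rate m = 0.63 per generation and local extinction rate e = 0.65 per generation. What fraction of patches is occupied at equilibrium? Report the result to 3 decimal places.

0.492

At equilibrium the propagule rain into empty patches balances local extinction: m(1−p*) = e·p*.
p* = m/(m+e) = 0.63/(0.63+0.65) = 0.63/1.2800 = 0.4922.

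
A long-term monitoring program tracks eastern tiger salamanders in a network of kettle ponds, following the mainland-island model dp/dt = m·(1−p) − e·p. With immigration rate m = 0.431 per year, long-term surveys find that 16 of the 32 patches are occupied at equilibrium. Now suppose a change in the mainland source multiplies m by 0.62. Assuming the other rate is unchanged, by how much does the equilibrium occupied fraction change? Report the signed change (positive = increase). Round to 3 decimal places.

Observed p* = 16/32 = 0.50000.
Balance m(1−p*) = e·p* gives e = m(1−p*)/p* = 0.431×0.50000/0.50000 = 0.43100.
New p* = m/(m+e) = 0.26722/(0.26722+0.43100) = 0.38272.
Δp* = 0.38272 − 0.50000 = -0.11728.

-0.117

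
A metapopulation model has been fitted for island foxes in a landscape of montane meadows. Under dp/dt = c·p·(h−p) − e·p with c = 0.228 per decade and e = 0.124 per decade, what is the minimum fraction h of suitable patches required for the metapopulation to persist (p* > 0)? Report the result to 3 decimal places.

0.544

p* = h − e/c is positive only when h > e/c.
h_min = e/c = 0.124/0.228 = 0.5439.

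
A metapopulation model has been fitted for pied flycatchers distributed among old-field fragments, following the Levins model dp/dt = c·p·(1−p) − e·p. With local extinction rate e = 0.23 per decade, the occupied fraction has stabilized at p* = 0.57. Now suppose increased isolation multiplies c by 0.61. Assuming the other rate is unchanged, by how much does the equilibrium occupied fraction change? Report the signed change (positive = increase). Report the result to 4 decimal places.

Balance c(1−p*) = e gives c = e/(1 − 0.57000) = 0.23/0.43000 = 0.53488.
New p* = 1 − e/c = 1 − 0.23000/0.32628 = 0.29508.
Δp* = 0.29508 − 0.57000 = -0.27492.

-0.2749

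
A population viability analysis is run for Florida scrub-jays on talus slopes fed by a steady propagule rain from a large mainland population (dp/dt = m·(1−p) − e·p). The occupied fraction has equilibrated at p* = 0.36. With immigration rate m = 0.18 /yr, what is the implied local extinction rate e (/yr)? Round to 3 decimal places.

0.320

At equilibrium m(1−p*) = e·p*, so e = m(1−p*)/p*.
e = 0.18 × 0.6400 / 0.36 = 0.3200.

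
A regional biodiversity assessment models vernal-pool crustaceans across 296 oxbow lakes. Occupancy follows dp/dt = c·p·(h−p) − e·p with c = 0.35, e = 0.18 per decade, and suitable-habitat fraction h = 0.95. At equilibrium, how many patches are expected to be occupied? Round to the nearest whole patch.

129

p* = h − e/c = 0.95 − 0.5143 = 0.4357.
Expected occupied patches = N × p* = 296 × 0.4357 = 128.97 ≈ 129.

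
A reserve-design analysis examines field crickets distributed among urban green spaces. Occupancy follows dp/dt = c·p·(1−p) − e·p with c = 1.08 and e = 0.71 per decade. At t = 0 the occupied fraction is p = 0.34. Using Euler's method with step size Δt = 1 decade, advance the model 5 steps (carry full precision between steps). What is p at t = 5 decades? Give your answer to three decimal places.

0.342

Update rule: p ← p + [c·p·(1−p) − e·p]·Δt with Δt = 1.
  1  |  dp/dt·Δt = +0.000952  |  p_1 = 0.340952
  2  |  dp/dt·Δt = +0.000604  |  p_2 = 0.341556
  3  |  dp/dt·Δt = +0.000382  |  p_3 = 0.341938
  4  |  dp/dt·Δt = +0.000242  |  p_4 = 0.342180
  5  |  dp/dt·Δt = +0.000152  |  p_5 = 0.342332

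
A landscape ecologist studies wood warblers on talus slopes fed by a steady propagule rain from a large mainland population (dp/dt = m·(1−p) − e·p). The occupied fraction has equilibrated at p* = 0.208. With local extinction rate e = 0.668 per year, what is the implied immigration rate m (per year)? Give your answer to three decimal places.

At equilibrium m(1−p*) = e·p*, so m = e·p*/(1−p*).
m = 0.668 × 0.208 / 0.7920 = 0.1389/0.7920 = 0.1754.

0.175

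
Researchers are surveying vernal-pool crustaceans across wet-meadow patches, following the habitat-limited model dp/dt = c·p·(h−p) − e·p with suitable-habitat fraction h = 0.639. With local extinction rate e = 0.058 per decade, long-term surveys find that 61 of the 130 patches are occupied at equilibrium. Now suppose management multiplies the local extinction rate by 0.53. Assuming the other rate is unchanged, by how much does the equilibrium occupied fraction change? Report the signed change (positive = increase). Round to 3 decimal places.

0.080

Observed p* = 61/130 = 0.46923.
Balance c(h−p*) = e gives c = e/(0.639 − 0.46923) = 0.058/0.16977 = 0.34164.
New p* = 0.639 − e/c = 0.639 − 0.03074/0.34164 = 0.54902.
Δp* = 0.54902 − 0.46923 = +0.07979.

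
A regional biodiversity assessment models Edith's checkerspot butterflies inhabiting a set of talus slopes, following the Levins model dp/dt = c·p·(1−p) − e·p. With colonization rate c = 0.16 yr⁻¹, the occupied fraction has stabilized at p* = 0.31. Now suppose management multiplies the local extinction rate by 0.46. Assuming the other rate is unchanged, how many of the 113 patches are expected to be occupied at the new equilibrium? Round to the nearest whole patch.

77

Balance c(1−p*) = e gives e = 0.16×(1 − 0.31000) = 0.11040.
New p* = 1 − e/c = 1 − 0.05078/0.16000 = 0.68263.
Expected occupied = 113 × 0.68263 = 77.14 ≈ 77.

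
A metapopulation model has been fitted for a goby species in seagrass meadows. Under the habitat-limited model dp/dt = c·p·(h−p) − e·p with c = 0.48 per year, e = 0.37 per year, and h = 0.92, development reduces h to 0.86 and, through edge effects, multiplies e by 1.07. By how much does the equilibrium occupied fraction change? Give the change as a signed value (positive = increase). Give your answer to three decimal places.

Before: p* = h − e/c = 0.92 − 0.37/0.48 = 0.92 − 0.7708 = 0.1492.
After: c = 0.48, e = 0.3959, h = 0.86; p* = 0.86 − 0.3959/0.48 = 0.0352.
Δp* = 0.0352 − 0.1492 = -0.1140.

-0.114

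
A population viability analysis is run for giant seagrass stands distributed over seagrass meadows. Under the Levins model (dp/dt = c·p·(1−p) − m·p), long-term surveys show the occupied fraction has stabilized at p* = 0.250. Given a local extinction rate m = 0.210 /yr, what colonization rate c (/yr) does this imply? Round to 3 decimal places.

0.280

At equilibrium c(1−p*) = m, so c = m/(1−p*).
c = 0.210/(1 − 0.250) = 0.210/0.7500 = 0.2800.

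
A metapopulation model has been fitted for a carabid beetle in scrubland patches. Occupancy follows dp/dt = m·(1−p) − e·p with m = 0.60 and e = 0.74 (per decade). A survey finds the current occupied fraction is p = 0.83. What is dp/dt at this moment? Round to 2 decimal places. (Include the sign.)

-0.51

Colonization term: m·(1−p) = 0.60×0.1700 = 0.10200.
Extinction term: e·p = 0.61420.
dp/dt = 0.10200 − 0.61420 = -0.51220.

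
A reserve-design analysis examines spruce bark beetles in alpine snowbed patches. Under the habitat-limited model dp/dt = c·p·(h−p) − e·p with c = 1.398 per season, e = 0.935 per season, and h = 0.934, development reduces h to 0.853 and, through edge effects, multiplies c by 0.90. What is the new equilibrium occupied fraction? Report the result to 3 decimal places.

Before: p* = h − e/c = 0.934 − 0.935/1.398 = 0.934 − 0.6688 = 0.2652.
After: c = 1.2582, e = 0.935, h = 0.853; p* = 0.853 − 0.935/1.2582 = 0.1099.

0.110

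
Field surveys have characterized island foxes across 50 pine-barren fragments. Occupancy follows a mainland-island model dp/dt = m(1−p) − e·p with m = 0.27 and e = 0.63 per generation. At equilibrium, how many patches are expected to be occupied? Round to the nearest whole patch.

15

p* = m/(m+e) = 0.27/0.9000 = 0.3000.
Expected occupied patches = N × p* = 50 × 0.3000 = 15.00 ≈ 15.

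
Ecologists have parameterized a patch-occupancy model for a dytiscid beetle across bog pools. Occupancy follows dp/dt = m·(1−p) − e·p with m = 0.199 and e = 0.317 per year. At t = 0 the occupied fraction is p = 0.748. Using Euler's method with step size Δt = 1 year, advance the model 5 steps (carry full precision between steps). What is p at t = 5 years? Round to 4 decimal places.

0.3953

Update rule: p ← p + [m·(1−p) − e·p]·Δt with Δt = 1.
p: 0.74800 → 0.56103  (Δp = -0.18697)
p: 0.56103 → 0.47054  (Δp = -0.09049)
p: 0.47054 → 0.42674  (Δp = -0.04380)
p: 0.42674 → 0.40554  (Δp = -0.02120)
p: 0.40554 → 0.39528  (Δp = -0.01026)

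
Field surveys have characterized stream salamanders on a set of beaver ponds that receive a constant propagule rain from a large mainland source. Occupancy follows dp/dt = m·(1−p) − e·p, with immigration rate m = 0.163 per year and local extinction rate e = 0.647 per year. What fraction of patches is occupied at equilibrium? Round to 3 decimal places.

0.201

At equilibrium the propagule rain into empty patches balances local extinction: m(1−p*) = e·p*.
p* = m/(m+e) = 0.163/(0.163+0.647) = 0.163/0.8100 = 0.2012.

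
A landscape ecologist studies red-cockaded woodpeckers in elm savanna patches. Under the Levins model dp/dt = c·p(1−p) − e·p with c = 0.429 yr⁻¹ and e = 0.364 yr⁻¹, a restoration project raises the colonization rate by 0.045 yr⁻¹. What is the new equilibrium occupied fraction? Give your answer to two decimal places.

Before: p* = 1 − 0.364/0.429 = 0.1515.
After the change, c = 0.474, e = 0.364, so p* = 1 − 0.364/0.474 = 0.2321.

0.23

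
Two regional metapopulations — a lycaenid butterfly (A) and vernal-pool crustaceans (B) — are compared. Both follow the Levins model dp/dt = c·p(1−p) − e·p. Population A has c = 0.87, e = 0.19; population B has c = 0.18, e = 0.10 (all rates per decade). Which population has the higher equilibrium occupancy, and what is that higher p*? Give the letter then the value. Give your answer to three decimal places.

A: p*_A = 1 − 0.19/0.87 = 0.7816.
B: p*_B = 1 − 0.10/0.18 = 0.4444.
A is higher at 0.7816.

A, 0.782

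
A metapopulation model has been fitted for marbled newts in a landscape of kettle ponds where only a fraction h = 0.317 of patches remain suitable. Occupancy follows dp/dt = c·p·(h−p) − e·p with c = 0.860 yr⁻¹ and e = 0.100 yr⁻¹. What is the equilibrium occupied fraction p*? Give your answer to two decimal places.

0.20

Setting dp/dt = 0 and dividing by p* gives c·(h−p*) = e.
So p* = h − e/c = 0.317 − 0.100/0.860 = 0.317 − 0.1163 = 0.2007.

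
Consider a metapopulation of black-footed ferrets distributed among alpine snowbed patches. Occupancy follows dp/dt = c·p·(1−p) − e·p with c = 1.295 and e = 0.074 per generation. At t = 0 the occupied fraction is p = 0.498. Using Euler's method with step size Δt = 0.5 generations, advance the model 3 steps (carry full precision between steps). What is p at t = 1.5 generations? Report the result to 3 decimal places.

Update rule: p ← p + [c·p·(1−p) − e·p]·Δt with Δt = 0.5.
p: 0.49800 → 0.64145  (Δp = +0.14345)
p: 0.64145 → 0.76663  (Δp = +0.12519)
p: 0.76663 → 0.85411  (Δp = +0.08748)

0.854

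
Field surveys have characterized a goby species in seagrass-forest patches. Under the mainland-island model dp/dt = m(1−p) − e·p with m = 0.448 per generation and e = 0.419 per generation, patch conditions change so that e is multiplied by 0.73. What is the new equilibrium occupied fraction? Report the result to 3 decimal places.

Before: p* = 0.448/(0.448+0.419) = 0.5167.
After: m = 0.448, e = 0.30587; p* = 0.448/0.7539 = 0.5943.

0.594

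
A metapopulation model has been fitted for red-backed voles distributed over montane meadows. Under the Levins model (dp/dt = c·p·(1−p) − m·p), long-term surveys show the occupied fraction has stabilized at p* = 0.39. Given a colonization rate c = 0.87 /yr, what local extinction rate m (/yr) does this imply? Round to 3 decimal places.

0.531

At equilibrium c(1−p*) = m.
m = 0.87 × (1 − 0.39) = 0.87 × 0.6100 = 0.5307.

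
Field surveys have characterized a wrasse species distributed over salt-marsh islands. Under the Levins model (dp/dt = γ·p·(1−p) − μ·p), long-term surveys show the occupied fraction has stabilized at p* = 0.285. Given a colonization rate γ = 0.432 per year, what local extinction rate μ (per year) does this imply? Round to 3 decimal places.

0.309

At equilibrium γ(1−p*) = μ.
μ = 0.432 × (1 − 0.285) = 0.432 × 0.7150 = 0.3089.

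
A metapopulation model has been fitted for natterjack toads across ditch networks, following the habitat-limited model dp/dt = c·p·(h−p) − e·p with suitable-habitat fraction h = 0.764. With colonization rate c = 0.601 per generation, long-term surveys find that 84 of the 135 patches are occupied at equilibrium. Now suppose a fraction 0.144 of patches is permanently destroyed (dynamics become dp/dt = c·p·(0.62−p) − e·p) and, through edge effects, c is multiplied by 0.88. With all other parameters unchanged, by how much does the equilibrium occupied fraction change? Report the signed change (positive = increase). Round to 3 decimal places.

-0.163

Observed p* = 84/135 = 0.62222.
Balance c(h−p*) = e gives e = 0.601×(0.764 − 0.62222) = 0.08521.
New p* = 0.62 − e/c = 0.62 − 0.08521/0.52888 = 0.45889.
Δp* = 0.45889 − 0.62222 = -0.16333.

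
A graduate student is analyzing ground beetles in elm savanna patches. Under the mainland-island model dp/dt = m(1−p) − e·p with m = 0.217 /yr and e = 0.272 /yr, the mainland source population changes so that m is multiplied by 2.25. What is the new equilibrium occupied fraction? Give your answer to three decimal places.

Before: p* = 0.217/(0.217+0.272) = 0.4438.
After: m = 0.48825, e = 0.272; p* = 0.48825/0.7603 = 0.6422.

0.642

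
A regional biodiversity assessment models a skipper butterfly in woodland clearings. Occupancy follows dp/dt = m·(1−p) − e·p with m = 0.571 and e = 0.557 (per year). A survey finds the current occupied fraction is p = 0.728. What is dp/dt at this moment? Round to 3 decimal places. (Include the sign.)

-0.250

Colonization term: m·(1−p) = 0.571×0.2720 = 0.15531.
Extinction term: e·p = 0.40550.
dp/dt = 0.15531 − 0.40550 = -0.25018.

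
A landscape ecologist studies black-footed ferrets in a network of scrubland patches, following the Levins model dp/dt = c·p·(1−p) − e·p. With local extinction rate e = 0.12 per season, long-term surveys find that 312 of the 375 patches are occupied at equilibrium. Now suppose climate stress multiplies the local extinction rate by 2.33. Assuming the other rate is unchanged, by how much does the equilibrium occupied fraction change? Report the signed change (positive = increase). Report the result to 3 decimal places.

Observed p* = 312/375 = 0.83200.
Balance c(1−p*) = e gives c = e/(1 − 0.83200) = 0.12/0.16800 = 0.71429.
New p* = 1 − e/c = 1 − 0.27960/0.71429 = 0.60856.
Δp* = 0.60856 − 0.83200 = -0.22344.

-0.223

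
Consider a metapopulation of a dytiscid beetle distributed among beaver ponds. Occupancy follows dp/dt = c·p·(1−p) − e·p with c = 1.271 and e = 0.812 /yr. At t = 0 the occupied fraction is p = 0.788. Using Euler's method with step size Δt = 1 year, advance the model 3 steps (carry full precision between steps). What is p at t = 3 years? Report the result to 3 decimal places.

0.361

Update rule: p ← p + [c·p·(1−p) − e·p]·Δt with Δt = 1.
p: 0.78800 → 0.36047  (Δp = -0.42753)
p: 0.36047 → 0.36077  (Δp = +0.00030)
p: 0.36077 → 0.36094  (Δp = +0.00016)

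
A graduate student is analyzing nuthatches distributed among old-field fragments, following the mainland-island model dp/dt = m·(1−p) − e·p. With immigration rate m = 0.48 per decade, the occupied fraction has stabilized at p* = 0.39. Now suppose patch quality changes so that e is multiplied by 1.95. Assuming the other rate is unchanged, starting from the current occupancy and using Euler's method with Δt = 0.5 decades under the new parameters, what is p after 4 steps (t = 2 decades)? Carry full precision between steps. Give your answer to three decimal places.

Balance m(1−p*) = e·p* gives e = m(1−p*)/p* = 0.48×0.61000/0.39000 = 0.75077.
Starting from p₀ = 0.39000; update p ← p + (dp/dt)·Δt with the new parameters.
step 1: Δp = -0.13908, p = 0.25092
step 2: Δp = -0.00389, p = 0.24703
step 3: Δp = -0.00011, p = 0.24692
step 4: Δp = -0.00000, p = 0.24691

0.247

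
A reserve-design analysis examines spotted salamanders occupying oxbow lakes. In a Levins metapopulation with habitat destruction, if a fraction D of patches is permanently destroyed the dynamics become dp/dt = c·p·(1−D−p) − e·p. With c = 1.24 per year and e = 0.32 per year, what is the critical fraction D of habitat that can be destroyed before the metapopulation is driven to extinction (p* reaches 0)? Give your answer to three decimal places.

0.742

The nontrivial equilibrium is p* = (1−D) − e/c; extinction occurs when this hits zero.
So D_crit = 1 − e/c = 1 − 0.32/1.24 = 1 − 0.2581 = 0.7419.
This equals the undisturbed p*, a classic result of Lande's extension.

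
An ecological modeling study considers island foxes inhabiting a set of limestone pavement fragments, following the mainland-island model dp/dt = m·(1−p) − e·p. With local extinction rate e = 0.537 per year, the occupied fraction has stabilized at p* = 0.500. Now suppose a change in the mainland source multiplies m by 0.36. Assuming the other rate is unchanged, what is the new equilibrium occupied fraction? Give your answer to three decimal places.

Balance m(1−p*) = e·p* gives m = e·p*/(1−p*) = 0.537×0.50000/0.50000 = 0.53700.
New p* = m/(m+e) = 0.19332/(0.19332+0.53700) = 0.26471.

0.265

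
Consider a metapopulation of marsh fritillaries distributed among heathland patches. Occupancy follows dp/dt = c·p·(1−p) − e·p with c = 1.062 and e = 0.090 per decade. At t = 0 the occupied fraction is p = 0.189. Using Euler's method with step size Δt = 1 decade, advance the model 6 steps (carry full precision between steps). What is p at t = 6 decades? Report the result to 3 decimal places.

0.915

Update rule: p ← p + [c·p·(1−p) − e·p]·Δt with Δt = 1.
step 1: Δp = +0.14577, p = 0.33477
step 2: Δp = +0.20638, p = 0.54115
step 3: Δp = +0.21500, p = 0.75615
step 4: Δp = +0.12777, p = 0.88392
step 5: Δp = +0.02942, p = 0.91333
step 6: Δp = +0.00186, p = 0.91520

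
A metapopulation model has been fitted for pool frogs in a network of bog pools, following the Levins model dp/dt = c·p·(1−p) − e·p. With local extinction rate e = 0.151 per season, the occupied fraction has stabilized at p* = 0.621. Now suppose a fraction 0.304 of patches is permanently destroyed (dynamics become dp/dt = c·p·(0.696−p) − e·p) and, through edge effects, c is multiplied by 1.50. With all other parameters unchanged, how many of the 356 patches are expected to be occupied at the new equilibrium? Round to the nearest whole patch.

Balance c(1−p*) = e gives c = e/(1 − 0.62100) = 0.151/0.37900 = 0.39842.
New p* = 0.696 − e/c = 0.696 − 0.15100/0.59763 = 0.44334.
Expected occupied = 356 × 0.44334 = 157.83 ≈ 158.

158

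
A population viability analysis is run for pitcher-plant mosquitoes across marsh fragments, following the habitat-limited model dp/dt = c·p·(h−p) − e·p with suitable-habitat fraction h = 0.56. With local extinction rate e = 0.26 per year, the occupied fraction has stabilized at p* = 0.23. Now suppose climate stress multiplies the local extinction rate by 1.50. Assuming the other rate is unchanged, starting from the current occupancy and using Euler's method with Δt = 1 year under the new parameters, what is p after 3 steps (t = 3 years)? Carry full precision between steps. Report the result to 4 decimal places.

Balance c(h−p*) = e gives c = e/(0.56 − 0.23000) = 0.26/0.33000 = 0.78788.
Starting from p₀ = 0.23000; update p ← p + (dp/dt)·Δt with the new parameters.
t = 1: p = 0.23000 + (-0.02990) = 0.20010
t = 2: p = 0.20010 + (-0.02130) = 0.17880
t = 3: p = 0.17880 + (-0.01603) = 0.16277

0.1628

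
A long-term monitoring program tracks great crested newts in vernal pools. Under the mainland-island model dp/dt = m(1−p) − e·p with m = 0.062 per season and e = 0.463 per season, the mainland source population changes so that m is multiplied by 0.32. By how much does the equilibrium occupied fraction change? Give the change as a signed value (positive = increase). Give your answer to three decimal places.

-0.077

Before: p* = 0.062/(0.062+0.463) = 0.1181.
After: m = 0.01984, e = 0.463; p* = 0.01984/0.4828 = 0.0411.
Δp* = 0.0411 − 0.1181 = -0.0770.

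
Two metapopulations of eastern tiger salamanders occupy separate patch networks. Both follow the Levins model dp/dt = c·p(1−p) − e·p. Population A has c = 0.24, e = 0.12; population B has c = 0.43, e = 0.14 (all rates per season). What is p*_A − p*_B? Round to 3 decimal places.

A: p*_A = 1 − 0.12/0.24 = 0.5000.
B: p*_B = 1 − 0.14/0.43 = 0.6744.
p*_A − p*_B = 0.5000 − 0.6744 = -0.1744.

-0.174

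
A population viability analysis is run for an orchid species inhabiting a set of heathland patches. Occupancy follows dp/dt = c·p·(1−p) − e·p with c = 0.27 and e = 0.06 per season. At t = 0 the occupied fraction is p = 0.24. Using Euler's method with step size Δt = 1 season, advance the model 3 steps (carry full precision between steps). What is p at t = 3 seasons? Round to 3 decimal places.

0.351

Update rule: p ← p + [c·p·(1−p) − e·p]·Δt with Δt = 1.
t = 1: p = 0.24000 + (+0.03485) = 0.27485
t = 2: p = 0.27485 + (+0.03732) = 0.31217
t = 3: p = 0.31217 + (+0.03924) = 0.35141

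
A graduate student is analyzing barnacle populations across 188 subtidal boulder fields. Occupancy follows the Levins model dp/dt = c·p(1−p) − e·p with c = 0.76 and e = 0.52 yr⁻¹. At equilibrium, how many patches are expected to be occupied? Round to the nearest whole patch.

59

p* = 1 − e/c = 1 − 0.52/0.76 = 0.3158.
Expected occupied patches = N × p* = 188 × 0.3158 = 59.37 ≈ 59.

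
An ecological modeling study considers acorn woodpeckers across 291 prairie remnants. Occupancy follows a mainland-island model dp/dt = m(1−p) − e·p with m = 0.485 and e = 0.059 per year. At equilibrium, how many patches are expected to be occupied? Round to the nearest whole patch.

259

p* = m/(m+e) = 0.485/0.5440 = 0.8915.
Expected occupied patches = N × p* = 291 × 0.8915 = 259.44 ≈ 259.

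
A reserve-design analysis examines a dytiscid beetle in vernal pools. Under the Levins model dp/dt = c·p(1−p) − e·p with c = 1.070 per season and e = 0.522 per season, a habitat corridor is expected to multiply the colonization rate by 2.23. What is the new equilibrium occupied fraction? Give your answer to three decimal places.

0.781

Before: p* = 1 − 0.522/1.070 = 0.5121.
After the change, c = 2.3861, e = 0.522, so p* = 1 − 0.522/2.3861 = 0.7812.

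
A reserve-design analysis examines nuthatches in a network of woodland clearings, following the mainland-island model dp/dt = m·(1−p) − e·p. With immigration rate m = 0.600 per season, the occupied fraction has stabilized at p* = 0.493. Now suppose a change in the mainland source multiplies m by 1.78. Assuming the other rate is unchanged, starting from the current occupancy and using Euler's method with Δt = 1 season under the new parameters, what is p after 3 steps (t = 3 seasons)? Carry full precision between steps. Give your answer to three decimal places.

0.679

Balance m(1−p*) = e·p* gives e = m(1−p*)/p* = 0.600×0.50700/0.49300 = 0.61704.
Starting from p₀ = 0.49300; update p ← p + (dp/dt)·Δt with the new parameters.
p: 0.49300 → 0.73028  (Δp = +0.23728)
p: 0.73028 → 0.56773  (Δp = -0.16254)
p: 0.56773 → 0.67908  (Δp = +0.11135)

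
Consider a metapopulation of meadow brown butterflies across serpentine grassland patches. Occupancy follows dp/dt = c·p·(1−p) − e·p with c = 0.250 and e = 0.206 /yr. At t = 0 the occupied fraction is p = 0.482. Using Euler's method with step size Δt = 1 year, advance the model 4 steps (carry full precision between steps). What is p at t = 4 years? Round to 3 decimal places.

Update rule: p ← p + [c·p·(1−p) − e·p]·Δt with Δt = 1.
t = 1: p = 0.48200 + (-0.03687) = 0.44513
t = 2: p = 0.44513 + (-0.02995) = 0.41518
t = 3: p = 0.41518 + (-0.02483) = 0.39035
t = 4: p = 0.39035 + (-0.02092) = 0.36943

0.369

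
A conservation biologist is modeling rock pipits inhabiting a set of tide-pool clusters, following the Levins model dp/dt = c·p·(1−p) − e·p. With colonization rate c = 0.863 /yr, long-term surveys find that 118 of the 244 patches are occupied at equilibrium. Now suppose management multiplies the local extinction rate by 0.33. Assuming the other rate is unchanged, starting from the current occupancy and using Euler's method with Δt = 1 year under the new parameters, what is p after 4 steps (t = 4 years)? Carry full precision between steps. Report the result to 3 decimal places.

Observed p* = 118/244 = 0.48361.
Balance c(1−p*) = e gives e = 0.863×(1 − 0.48361) = 0.44565.
Starting from p₀ = 0.48361; update p ← p + (dp/dt)·Δt with the new parameters.
step 1: Δp = +0.14440, p = 0.62800
step 2: Δp = +0.10925, p = 0.73726
step 3: Δp = +0.05875, p = 0.79600
step 4: Δp = +0.02307, p = 0.81908

0.819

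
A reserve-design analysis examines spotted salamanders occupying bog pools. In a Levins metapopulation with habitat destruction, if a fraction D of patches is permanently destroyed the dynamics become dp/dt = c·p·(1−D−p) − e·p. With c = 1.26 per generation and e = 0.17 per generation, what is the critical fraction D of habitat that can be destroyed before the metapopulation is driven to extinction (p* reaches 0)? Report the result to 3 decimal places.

0.865

The nontrivial equilibrium is p* = (1−D) − e/c; extinction occurs when this hits zero.
So D_crit = 1 − e/c = 1 − 0.17/1.26 = 1 − 0.1349 = 0.8651.
This equals the undisturbed p*, a classic result of Lande's extension.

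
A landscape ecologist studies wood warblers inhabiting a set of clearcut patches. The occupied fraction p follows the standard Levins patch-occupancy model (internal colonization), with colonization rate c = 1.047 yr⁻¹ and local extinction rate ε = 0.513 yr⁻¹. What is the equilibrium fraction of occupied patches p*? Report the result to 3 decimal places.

At equilibrium, colonization balances extinction: c·p*·(1−p*) = ε·p*.
So p* = 1 − ε/c = 1 − 0.513/1.047 = 1 − 0.4900 = 0.5100.

0.510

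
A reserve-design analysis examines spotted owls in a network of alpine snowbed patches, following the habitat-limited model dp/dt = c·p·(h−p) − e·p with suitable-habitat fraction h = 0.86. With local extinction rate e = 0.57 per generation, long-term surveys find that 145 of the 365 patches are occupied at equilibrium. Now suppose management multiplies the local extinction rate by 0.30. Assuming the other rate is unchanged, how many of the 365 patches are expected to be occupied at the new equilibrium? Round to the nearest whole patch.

263

Observed p* = 145/365 = 0.39726.
Balance c(h−p*) = e gives c = e/(0.86 − 0.39726) = 0.57/0.46274 = 1.23179.
New p* = 0.86 − e/c = 0.86 − 0.17100/1.23179 = 0.72118.
Expected occupied = 365 × 0.72118 = 263.23 ≈ 263.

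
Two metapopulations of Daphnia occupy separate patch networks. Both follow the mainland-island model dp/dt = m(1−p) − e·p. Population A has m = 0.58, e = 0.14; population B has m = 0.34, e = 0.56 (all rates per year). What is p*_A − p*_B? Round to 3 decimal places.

A: p*_A = m/(m+e) = 0.58/0.7200 = 0.8056.
B: p*_B = 0.34/0.9000 = 0.3778.
p*_A − p*_B = 0.8056 − 0.3778 = 0.4278.

0.428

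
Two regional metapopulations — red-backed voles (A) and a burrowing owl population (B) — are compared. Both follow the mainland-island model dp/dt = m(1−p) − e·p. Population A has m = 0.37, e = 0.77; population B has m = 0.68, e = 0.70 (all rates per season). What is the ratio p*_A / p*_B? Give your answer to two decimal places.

0.66

A: p*_A = m/(m+e) = 0.37/1.1400 = 0.3246.
B: p*_B = 0.68/1.3800 = 0.4928.
p*_A / p*_B = 0.3246/0.4928 = 0.6587.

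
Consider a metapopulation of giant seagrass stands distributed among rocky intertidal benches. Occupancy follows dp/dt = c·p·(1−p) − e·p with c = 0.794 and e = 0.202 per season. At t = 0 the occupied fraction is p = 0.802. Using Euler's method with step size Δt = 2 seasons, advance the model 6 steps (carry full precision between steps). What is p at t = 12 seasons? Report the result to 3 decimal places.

0.746

Update rule: p ← p + [c·p·(1−p) − e·p]·Δt with Δt = 2.
t = 2: p = 0.80200 + (-0.07184) = 0.73016
t = 4: p = 0.73016 + (+0.01789) = 0.74805
t = 6: p = 0.74805 + (-0.00292) = 0.74513
t = 8: p = 0.74513 + (+0.00055) = 0.74568
t = 10: p = 0.74568 + (-0.00010) = 0.74558
t = 12: p = 0.74558 + (+0.00002) = 0.74559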